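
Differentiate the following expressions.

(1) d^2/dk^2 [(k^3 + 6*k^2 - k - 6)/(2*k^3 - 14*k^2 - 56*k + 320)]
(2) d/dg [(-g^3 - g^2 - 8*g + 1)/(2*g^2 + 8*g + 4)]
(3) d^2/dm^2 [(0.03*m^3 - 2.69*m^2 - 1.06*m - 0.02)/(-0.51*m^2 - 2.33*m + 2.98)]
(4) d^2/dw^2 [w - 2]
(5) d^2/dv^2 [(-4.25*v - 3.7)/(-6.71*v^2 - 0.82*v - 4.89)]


(1) = (13*k^6 + 81*k^5 - 471*k^4 - 5733*k^3 + 7302*k^2 + 72792*k + 137696)/(k^9 - 21*k^8 + 63*k^7 + 1313*k^6 - 8484*k^5 - 19824*k^4 + 243008*k^3 - 161280*k^2 - 2150400*k + 4096000)
(2) = (-g^4/2 - 4*g^3 - g^2 - 3*g - 10)/(g^4 + 8*g^3 + 20*g^2 + 16*g + 4)
(3) = (-6.258564*m^3 + 25.810596*m^2 + 8.210052*m + 62.774508)/(0.132651*m^6 + 1.818099*m^5 + 5.980923*m^4 - 8.597467*m^3 - 34.947354*m^2 + 62.073996*m - 26.463592)
(4) = 0
(5) = ((4.25*v + 3.7)*(13.42*v + 0.82)*(26.84*v + 1.64) - (171.105*v + 56.624)*(6.71*v^2 + 0.82*v + 4.89))/(6.71*v^2 + 0.82*v + 4.89)^3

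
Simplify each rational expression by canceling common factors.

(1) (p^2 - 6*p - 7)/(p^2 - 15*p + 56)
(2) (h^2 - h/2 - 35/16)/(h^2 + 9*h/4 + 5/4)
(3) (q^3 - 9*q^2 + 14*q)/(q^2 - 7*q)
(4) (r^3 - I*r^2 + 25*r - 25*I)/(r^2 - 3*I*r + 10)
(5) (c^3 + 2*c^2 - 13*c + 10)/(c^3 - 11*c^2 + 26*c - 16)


(1) = (p + 1)/(p - 8)
(2) = (4*h - 7)/(4*h + 4)
(3) = q - 2
(4) = (r^2 + 4*I*r + 5)/(r + 2*I)
(5) = (c + 5)/(c - 8)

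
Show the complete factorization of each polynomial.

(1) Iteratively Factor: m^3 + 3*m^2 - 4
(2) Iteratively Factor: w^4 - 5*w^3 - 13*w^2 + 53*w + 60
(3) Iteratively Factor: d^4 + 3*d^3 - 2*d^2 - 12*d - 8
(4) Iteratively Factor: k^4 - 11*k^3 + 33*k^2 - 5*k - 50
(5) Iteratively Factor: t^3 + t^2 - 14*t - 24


(1) = (m + 2)*(m^2 + m - 2) = (m + 2)^2*(m - 1)
(2) = (w - 4)*(w^3 - w^2 - 17*w - 15) = (w - 4)*(w + 1)*(w^2 - 2*w - 15) = (w - 4)*(w + 1)*(w + 3)*(w - 5)
(3) = (d + 2)*(d^3 + d^2 - 4*d - 4) = (d + 1)*(d + 2)*(d^2 - 4) = (d - 2)*(d + 1)*(d + 2)*(d + 2)
(4) = (k - 2)*(k^3 - 9*k^2 + 15*k + 25) = (k - 5)*(k - 2)*(k^2 - 4*k - 5) = (k - 5)*(k - 2)*(k + 1)*(k - 5)
(5) = (t - 4)*(t^2 + 5*t + 6) = (t - 4)*(t + 3)*(t + 2)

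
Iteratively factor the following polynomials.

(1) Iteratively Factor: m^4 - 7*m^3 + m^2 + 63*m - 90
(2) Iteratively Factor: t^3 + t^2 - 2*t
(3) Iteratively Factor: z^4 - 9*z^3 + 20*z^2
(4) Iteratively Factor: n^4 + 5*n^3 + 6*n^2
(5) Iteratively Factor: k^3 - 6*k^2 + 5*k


(1) = (m - 3)*(m^3 - 4*m^2 - 11*m + 30) = (m - 5)*(m - 3)*(m^2 + m - 6) = (m - 5)*(m - 3)*(m + 3)*(m - 2)
(2) = (t - 1)*(t^2 + 2*t) = (t - 1)*(t + 2)*(t)
(3) = (z)*(z^3 - 9*z^2 + 20*z) = z*(z - 4)*(z^2 - 5*z) = z*(z - 5)*(z - 4)*(z)
(4) = (n)*(n^3 + 5*n^2 + 6*n) = n*(n + 2)*(n^2 + 3*n) = n^2*(n + 2)*(n + 3)
(5) = (k)*(k^2 - 6*k + 5) = k*(k - 1)*(k - 5)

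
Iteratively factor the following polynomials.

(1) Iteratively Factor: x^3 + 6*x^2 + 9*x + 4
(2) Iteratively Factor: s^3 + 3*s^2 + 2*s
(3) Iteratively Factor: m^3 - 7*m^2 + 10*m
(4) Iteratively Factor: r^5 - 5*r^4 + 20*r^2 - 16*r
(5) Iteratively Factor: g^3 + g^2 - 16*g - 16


(1) = (x + 1)*(x^2 + 5*x + 4) = (x + 1)*(x + 4)*(x + 1)
(2) = (s + 1)*(s^2 + 2*s) = s*(s + 1)*(s + 2)
(3) = (m - 5)*(m^2 - 2*m) = m*(m - 5)*(m - 2)
(4) = (r - 4)*(r^4 - r^3 - 4*r^2 + 4*r) = (r - 4)*(r - 2)*(r^3 + r^2 - 2*r) = (r - 4)*(r - 2)*(r + 2)*(r^2 - r) = (r - 4)*(r - 2)*(r - 1)*(r + 2)*(r)
(5) = (g - 4)*(g^2 + 5*g + 4) = (g - 4)*(g + 4)*(g + 1)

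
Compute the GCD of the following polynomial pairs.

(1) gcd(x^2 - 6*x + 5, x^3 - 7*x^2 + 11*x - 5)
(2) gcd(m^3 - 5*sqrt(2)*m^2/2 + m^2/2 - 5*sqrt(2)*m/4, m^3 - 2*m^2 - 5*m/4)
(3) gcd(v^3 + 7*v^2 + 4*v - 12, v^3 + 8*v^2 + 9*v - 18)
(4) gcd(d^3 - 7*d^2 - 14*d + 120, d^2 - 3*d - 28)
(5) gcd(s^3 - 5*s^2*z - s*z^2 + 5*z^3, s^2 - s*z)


(1) = x^2 - 6*x + 5
(2) = gcd(m*(m + 1/2)*(m - 5*sqrt(2)/2), m*(m - 5/2)*(m + 1/2)) = m^2 + m/2
(3) = gcd((v - 1)*(v + 2)*(v + 6), (v - 1)*(v + 3)*(v + 6)) = v^2 + 5*v - 6
(4) = gcd((d - 6)*(d - 5)*(d + 4), (d - 7)*(d + 4)) = d + 4
(5) = -s + z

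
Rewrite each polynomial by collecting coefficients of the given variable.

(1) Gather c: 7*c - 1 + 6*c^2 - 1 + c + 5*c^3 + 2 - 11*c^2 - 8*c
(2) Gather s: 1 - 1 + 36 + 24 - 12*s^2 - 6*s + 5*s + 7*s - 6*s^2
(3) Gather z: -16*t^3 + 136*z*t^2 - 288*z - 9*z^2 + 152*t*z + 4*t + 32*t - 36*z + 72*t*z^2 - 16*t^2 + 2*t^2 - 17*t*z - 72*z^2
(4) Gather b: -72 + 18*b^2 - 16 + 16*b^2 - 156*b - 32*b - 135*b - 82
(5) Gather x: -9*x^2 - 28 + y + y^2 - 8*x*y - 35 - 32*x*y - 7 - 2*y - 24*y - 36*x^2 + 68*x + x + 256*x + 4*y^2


(1) = 5*c^3 - 5*c^2
(2) = -18*s^2 + 6*s + 60
(3) = -16*t^3 - 14*t^2 + 36*t + z^2*(72*t - 81) + z*(136*t^2 + 135*t - 324)
(4) = 34*b^2 - 323*b - 170
(5) = -45*x^2 + x*(325 - 40*y) + 5*y^2 - 25*y - 70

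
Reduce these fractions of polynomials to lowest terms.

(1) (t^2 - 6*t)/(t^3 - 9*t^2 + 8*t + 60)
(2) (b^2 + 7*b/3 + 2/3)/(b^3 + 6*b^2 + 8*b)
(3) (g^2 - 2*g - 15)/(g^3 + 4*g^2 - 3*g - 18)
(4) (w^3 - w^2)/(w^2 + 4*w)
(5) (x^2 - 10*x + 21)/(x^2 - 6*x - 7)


(1) = t/(t^2 - 3*t - 10)
(2) = (3*b + 1)/(3*b^2 + 12*b)
(3) = (g - 5)/(g^2 + g - 6)
(4) = (w^2 - w)/(w + 4)
(5) = (x - 3)/(x + 1)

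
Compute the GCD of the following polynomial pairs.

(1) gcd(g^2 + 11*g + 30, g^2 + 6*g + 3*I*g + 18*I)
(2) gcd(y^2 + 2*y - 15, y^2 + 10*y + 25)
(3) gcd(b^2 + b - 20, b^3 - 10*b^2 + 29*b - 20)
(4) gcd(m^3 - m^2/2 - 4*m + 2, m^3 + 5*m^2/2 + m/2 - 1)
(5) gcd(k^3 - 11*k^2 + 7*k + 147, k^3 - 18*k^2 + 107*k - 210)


(1) = g + 6
(2) = y + 5
(3) = b - 4
(4) = m^2 + 3*m/2 - 1
(5) = gcd((k - 7)^2*(k + 3), (k - 7)*(k - 6)*(k - 5)) = k - 7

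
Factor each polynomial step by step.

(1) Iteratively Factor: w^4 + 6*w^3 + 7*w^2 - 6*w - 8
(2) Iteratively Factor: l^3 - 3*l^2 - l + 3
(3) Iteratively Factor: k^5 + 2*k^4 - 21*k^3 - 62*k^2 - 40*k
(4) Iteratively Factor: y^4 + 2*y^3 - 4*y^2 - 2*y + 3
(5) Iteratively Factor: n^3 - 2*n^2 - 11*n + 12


(1) = (w + 4)*(w^3 + 2*w^2 - w - 2) = (w + 1)*(w + 4)*(w^2 + w - 2) = (w - 1)*(w + 1)*(w + 4)*(w + 2)
(2) = (l - 3)*(l^2 - 1) = (l - 3)*(l + 1)*(l - 1)
(3) = (k - 5)*(k^4 + 7*k^3 + 14*k^2 + 8*k) = (k - 5)*(k + 4)*(k^3 + 3*k^2 + 2*k) = k*(k - 5)*(k + 4)*(k^2 + 3*k + 2) = k*(k - 5)*(k + 2)*(k + 4)*(k + 1)
(4) = (y + 3)*(y^3 - y^2 - y + 1) = (y - 1)*(y + 3)*(y^2 - 1) = (y - 1)^2*(y + 3)*(y + 1)
(5) = (n + 3)*(n^2 - 5*n + 4) = (n - 4)*(n + 3)*(n - 1)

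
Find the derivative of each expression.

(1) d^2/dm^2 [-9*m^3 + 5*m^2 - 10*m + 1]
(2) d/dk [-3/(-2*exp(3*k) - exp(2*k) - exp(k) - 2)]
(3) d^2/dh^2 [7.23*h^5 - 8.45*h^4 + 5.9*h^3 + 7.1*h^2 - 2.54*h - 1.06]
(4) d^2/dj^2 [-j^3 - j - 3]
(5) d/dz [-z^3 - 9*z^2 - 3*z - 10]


(1) = 10 - 54*m
(2) = (-18*exp(2*k) - 6*exp(k) - 3)*exp(k)/(2*exp(3*k) + exp(2*k) + exp(k) + 2)^2
(3) = 144.6*h^3 - 101.4*h^2 + 35.4*h + 14.2
(4) = -6*j
(5) = -3*z^2 - 18*z - 3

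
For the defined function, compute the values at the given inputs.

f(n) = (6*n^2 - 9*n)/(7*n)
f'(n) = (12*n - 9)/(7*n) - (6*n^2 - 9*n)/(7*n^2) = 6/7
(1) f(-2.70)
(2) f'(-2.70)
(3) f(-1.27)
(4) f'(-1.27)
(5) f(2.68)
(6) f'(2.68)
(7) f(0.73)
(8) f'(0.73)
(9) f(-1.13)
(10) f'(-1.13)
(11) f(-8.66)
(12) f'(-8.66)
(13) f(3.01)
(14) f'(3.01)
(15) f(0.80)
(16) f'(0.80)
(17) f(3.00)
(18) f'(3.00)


(1) = -3.60
(2) = 0.86
(3) = -2.37
(4) = 0.86
(5) = 1.01
(6) = 0.86
(7) = -0.66
(8) = 0.86
(9) = -2.25
(10) = 0.86
(11) = -8.71
(12) = 0.86
(13) = 1.29
(14) = 0.86
(15) = -0.60
(16) = 0.86
(17) = 1.29
(18) = 0.86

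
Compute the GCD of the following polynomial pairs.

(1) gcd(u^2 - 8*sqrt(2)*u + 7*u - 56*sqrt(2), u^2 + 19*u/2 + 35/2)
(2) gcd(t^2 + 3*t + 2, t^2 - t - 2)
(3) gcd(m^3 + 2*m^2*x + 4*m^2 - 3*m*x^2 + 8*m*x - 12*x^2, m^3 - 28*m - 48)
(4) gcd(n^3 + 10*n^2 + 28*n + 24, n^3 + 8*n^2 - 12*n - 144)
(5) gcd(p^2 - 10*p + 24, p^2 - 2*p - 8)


(1) = u + 7
(2) = gcd((t + 1)*(t + 2), (t - 2)*(t + 1)) = t + 1
(3) = gcd((m + 4)*(m - x)*(m + 3*x), (m - 6)*(m + 2)*(m + 4)) = m + 4
(4) = gcd((n + 2)^2*(n + 6), (n - 4)*(n + 6)^2) = n + 6
(5) = p - 4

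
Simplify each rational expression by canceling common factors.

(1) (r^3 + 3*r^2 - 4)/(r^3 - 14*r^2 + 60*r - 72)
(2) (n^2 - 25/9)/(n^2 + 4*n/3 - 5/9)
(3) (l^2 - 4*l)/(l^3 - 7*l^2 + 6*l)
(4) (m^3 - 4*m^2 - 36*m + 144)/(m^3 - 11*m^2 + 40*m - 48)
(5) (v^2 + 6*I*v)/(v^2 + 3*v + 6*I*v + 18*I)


(1) = (r^3 + 3*r^2 - 4)/(r^3 - 14*r^2 + 60*r - 72)
(2) = (3*n - 5)/(3*n - 1)
(3) = (l - 4)/(l^2 - 7*l + 6)
(4) = (m^2 - 36)/(m^2 - 7*m + 12)
(5) = v/(v + 3)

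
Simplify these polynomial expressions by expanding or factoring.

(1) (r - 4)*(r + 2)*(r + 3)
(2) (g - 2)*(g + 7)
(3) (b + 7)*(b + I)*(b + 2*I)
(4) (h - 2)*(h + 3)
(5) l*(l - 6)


(1) = r^3 + r^2 - 14*r - 24
(2) = g^2 + 5*g - 14
(3) = b^3 + 7*b^2 + 3*I*b^2 - 2*b + 21*I*b - 14
(4) = h^2 + h - 6
(5) = l^2 - 6*l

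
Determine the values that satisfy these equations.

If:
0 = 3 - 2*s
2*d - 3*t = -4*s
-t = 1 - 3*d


Then:
d = 9/7
s = 3/2
t = 20/7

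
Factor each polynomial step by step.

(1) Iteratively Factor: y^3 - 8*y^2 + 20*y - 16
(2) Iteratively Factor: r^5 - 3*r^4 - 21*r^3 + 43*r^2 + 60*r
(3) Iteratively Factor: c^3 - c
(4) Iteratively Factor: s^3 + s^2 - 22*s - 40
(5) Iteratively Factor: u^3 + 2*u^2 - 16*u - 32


(1) = (y - 4)*(y^2 - 4*y + 4) = (y - 4)*(y - 2)*(y - 2)
(2) = (r)*(r^4 - 3*r^3 - 21*r^2 + 43*r + 60) = r*(r - 5)*(r^3 + 2*r^2 - 11*r - 12) = r*(r - 5)*(r + 4)*(r^2 - 2*r - 3) = r*(r - 5)*(r + 1)*(r + 4)*(r - 3)
(3) = (c)*(c^2 - 1) = c*(c - 1)*(c + 1)
(4) = (s + 4)*(s^2 - 3*s - 10) = (s - 5)*(s + 4)*(s + 2)
(5) = (u + 4)*(u^2 - 2*u - 8) = (u - 4)*(u + 4)*(u + 2)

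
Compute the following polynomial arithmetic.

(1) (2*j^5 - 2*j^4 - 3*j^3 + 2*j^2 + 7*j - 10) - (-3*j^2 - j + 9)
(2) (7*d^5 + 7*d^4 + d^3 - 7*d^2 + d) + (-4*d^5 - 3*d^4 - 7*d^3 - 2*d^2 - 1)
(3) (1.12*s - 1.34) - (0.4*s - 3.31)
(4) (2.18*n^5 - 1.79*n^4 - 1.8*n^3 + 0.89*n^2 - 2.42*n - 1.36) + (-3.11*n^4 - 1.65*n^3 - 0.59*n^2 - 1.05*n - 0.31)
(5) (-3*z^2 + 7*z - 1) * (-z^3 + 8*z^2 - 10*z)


(1) = 2*j^5 - 2*j^4 - 3*j^3 + 5*j^2 + 8*j - 19
(2) = 3*d^5 + 4*d^4 - 6*d^3 - 9*d^2 + d - 1
(3) = 0.72*s + 1.97
(4) = 2.18*n^5 - 4.9*n^4 - 3.45*n^3 + 0.3*n^2 - 3.47*n - 1.67
(5) = 3*z^5 - 31*z^4 + 87*z^3 - 78*z^2 + 10*z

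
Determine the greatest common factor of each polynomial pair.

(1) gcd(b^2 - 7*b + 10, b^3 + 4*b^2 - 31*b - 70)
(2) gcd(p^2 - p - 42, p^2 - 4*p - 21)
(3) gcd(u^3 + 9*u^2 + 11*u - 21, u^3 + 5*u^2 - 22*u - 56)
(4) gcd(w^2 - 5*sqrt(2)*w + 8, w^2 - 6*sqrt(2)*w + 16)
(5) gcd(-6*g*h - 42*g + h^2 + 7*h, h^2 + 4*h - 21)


(1) = gcd((b - 5)*(b - 2), (b - 5)*(b + 2)*(b + 7)) = b - 5
(2) = p - 7
(3) = u + 7
(4) = gcd((w - 4*sqrt(2))*(w - sqrt(2)), (w - 4*sqrt(2))*(w - 2*sqrt(2))) = w - 4*sqrt(2)
(5) = h + 7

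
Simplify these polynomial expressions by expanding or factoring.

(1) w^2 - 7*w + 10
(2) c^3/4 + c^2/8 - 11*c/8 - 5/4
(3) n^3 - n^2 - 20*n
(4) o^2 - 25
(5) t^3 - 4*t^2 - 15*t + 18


(1) = (w - 5)*(w - 2)
(2) = (c/4 + 1/4)*(c - 5/2)*(c + 2)
(3) = n*(n - 5)*(n + 4)
(4) = (o - 5)*(o + 5)
(5) = (t - 6)*(t - 1)*(t + 3)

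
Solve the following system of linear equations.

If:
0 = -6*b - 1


Then:
b = -1/6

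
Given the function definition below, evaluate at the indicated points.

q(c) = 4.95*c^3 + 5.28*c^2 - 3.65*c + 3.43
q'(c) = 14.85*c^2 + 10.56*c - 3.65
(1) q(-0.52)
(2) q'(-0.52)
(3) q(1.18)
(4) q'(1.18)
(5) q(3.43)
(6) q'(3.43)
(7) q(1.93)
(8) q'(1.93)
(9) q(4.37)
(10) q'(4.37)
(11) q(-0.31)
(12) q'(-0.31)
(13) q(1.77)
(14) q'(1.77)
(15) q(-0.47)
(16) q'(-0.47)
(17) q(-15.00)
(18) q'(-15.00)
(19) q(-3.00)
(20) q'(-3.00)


(1) = 6.06
(2) = -5.13
(3) = 14.61
(4) = 29.49
(5) = 252.78
(6) = 207.28
(7) = 51.64
(8) = 72.05
(9) = 501.41
(10) = 326.09
(11) = 4.92
(12) = -5.50
(13) = 40.96
(14) = 61.56
(15) = 5.80
(16) = -5.33
(17) = -15460.07
(18) = 3179.20
(19) = -71.75
(20) = 98.32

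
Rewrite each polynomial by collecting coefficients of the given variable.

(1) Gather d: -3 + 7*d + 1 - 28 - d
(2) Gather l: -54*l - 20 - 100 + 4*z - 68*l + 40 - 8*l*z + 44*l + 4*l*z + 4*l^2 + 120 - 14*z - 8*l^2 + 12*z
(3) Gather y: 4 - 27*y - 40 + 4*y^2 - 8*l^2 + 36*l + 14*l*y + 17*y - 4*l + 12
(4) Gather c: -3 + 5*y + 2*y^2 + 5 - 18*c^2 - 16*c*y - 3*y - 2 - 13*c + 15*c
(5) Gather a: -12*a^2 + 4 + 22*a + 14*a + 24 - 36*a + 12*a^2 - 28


(1) = 6*d - 30
(2) = -4*l^2 + l*(-4*z - 78) + 2*z + 40
(3) = -8*l^2 + 32*l + 4*y^2 + y*(14*l - 10) - 24
(4) = -18*c^2 + c*(2 - 16*y) + 2*y^2 + 2*y
(5) = 0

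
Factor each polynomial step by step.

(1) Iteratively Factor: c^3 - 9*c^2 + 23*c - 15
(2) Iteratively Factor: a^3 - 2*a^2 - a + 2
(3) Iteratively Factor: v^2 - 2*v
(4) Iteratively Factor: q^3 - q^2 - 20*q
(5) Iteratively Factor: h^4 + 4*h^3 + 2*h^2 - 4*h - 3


(1) = (c - 1)*(c^2 - 8*c + 15) = (c - 5)*(c - 1)*(c - 3)
(2) = (a + 1)*(a^2 - 3*a + 2) = (a - 2)*(a + 1)*(a - 1)
(3) = (v)*(v - 2)
(4) = (q)*(q^2 - q - 20) = q*(q + 4)*(q - 5)
(5) = (h - 1)*(h^3 + 5*h^2 + 7*h + 3) = (h - 1)*(h + 1)*(h^2 + 4*h + 3) = (h - 1)*(h + 1)*(h + 3)*(h + 1)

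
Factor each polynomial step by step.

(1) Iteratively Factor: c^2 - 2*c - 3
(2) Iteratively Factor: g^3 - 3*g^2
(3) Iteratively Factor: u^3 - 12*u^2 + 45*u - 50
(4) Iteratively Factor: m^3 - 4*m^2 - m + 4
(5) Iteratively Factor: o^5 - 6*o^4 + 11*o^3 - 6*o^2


(1) = (c + 1)*(c - 3)
(2) = (g)*(g^2 - 3*g) = g^2*(g - 3)
(3) = (u - 2)*(u^2 - 10*u + 25) = (u - 5)*(u - 2)*(u - 5)
(4) = (m - 4)*(m^2 - 1) = (m - 4)*(m + 1)*(m - 1)
(5) = (o)*(o^4 - 6*o^3 + 11*o^2 - 6*o) = o*(o - 2)*(o^3 - 4*o^2 + 3*o) = o*(o - 2)*(o - 1)*(o^2 - 3*o) = o^2*(o - 2)*(o - 1)*(o - 3)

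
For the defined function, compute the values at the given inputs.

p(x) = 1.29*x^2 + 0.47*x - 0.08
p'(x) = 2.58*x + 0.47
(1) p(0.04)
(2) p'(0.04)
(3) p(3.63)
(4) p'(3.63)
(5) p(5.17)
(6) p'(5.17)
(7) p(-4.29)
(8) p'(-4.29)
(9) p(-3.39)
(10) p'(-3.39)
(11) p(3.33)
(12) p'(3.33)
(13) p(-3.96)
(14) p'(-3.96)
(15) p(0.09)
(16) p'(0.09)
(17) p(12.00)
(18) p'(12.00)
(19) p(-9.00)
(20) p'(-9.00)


(1) = -0.06
(2) = 0.57
(3) = 18.62
(4) = 9.84
(5) = 36.83
(6) = 13.81
(7) = 21.64
(8) = -10.60
(9) = 13.15
(10) = -8.28
(11) = 15.79
(12) = 9.06
(13) = 18.29
(14) = -9.75
(15) = -0.03
(16) = 0.70
(17) = 191.32
(18) = 31.43
(19) = 100.18
(20) = -22.75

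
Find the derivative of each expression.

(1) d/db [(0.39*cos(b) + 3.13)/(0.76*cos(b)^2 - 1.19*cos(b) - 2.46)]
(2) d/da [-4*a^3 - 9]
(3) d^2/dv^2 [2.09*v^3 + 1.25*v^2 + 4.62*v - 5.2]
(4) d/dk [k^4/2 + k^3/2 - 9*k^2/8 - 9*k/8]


(1) = (0.2964*cos(b)^2 + 4.7576*cos(b) - 2.7653)*sin(b)/(0.5776*cos(b)^4 - 1.8088*cos(b)^3 - 2.3231*cos(b)^2 + 5.8548*cos(b) + 6.0516)
(2) = -12*a^2
(3) = 12.54*v + 2.5
(4) = 2*k^3 + 3*k^2/2 - 9*k/4 - 9/8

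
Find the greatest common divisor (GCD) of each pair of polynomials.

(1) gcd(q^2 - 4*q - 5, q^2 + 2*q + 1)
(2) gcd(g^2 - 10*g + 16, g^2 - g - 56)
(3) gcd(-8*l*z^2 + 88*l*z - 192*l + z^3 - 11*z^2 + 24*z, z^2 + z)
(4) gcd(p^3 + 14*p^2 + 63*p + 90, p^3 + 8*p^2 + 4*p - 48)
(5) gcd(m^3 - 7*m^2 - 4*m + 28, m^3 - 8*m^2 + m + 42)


(1) = gcd((q - 5)*(q + 1), (q + 1)^2) = q + 1
(2) = gcd((g - 8)*(g - 2), (g - 8)*(g + 7)) = g - 8
(3) = gcd((-8*l + z)*(z - 8)*(z - 3), z*(z + 1)) = 1
(4) = gcd((p + 3)*(p + 5)*(p + 6), (p - 2)*(p + 4)*(p + 6)) = p + 6
(5) = m^2 - 5*m - 14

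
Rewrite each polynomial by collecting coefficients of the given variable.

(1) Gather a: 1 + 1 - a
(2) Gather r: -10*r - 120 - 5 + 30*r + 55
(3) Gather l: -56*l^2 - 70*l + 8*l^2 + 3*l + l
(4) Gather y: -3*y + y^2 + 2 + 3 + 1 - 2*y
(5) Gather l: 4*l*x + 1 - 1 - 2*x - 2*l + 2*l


(1) = 2 - a
(2) = 20*r - 70
(3) = -48*l^2 - 66*l
(4) = y^2 - 5*y + 6
(5) = 4*l*x - 2*x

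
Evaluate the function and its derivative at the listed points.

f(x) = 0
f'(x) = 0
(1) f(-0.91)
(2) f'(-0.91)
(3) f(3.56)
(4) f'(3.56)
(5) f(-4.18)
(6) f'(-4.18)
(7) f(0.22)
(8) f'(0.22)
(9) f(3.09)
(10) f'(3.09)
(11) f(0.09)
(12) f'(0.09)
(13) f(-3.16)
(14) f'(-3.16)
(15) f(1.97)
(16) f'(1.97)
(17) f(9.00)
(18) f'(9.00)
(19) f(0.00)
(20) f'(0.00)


(1) = 0.00
(2) = 0.00
(3) = 0.00
(4) = 0.00
(5) = 0.00
(6) = 0.00
(7) = 0.00
(8) = 0.00
(9) = 0.00
(10) = 0.00
(11) = 0.00
(12) = 0.00
(13) = 0.00
(14) = 0.00
(15) = 0.00
(16) = 0.00
(17) = 0.00
(18) = 0.00
(19) = 0.00
(20) = 0.00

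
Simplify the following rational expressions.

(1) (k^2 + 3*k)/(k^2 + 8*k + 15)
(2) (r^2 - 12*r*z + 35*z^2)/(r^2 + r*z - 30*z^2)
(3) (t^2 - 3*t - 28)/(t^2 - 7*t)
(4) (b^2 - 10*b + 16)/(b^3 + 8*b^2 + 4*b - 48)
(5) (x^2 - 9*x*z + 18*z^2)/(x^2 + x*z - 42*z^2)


(1) = k/(k + 5)
(2) = (r - 7*z)/(r + 6*z)
(3) = (t + 4)/t
(4) = (b - 8)/(b^2 + 10*b + 24)
(5) = (x - 3*z)/(x + 7*z)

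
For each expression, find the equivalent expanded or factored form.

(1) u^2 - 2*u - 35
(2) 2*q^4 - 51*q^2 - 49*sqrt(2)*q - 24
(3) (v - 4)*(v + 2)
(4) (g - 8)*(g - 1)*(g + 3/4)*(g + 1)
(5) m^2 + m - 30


(1) = (u - 7)*(u + 5)
(2) = (q - 4*sqrt(2))*(q + 3*sqrt(2))*(sqrt(2)*q + 1)^2
(3) = v^2 - 2*v - 8
(4) = g^4 - 29*g^3/4 - 7*g^2 + 29*g/4 + 6
(5) = (m - 5)*(m + 6)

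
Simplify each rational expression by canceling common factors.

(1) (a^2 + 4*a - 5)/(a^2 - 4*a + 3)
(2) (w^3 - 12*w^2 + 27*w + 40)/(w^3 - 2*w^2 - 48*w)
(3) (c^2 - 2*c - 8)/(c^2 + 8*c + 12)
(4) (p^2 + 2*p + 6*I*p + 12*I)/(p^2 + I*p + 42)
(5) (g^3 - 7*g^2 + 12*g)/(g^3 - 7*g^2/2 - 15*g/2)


(1) = (a + 5)/(a - 3)
(2) = (w^2 - 4*w - 5)/(w^2 + 6*w)
(3) = (c - 4)/(c + 6)
(4) = (p^2 + p*(2 + 6*I) + 12*I)/(p^2 + I*p + 42)
(5) = (2*g^2 - 14*g + 24)/(2*g^2 - 7*g - 15)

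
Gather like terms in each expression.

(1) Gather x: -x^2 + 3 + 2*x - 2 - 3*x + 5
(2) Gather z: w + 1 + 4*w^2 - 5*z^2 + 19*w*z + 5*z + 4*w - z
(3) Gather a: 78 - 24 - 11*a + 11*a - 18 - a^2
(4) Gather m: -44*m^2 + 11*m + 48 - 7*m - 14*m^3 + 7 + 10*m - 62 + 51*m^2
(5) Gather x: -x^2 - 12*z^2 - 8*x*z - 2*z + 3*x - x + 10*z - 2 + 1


(1) = -x^2 - x + 6
(2) = 4*w^2 + 5*w - 5*z^2 + z*(19*w + 4) + 1
(3) = 36 - a^2
(4) = -14*m^3 + 7*m^2 + 14*m - 7
(5) = -x^2 + x*(2 - 8*z) - 12*z^2 + 8*z - 1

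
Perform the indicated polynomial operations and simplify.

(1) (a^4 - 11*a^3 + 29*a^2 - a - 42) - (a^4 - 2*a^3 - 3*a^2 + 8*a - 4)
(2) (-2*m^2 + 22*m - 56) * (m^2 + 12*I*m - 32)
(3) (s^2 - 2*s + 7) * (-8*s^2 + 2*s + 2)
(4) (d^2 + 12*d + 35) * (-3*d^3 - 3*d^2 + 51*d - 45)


(1) = -9*a^3 + 32*a^2 - 9*a - 38
(2) = -2*m^4 + 22*m^3 - 24*I*m^3 + 8*m^2 + 264*I*m^2 - 704*m - 672*I*m + 1792
(3) = -8*s^4 + 18*s^3 - 58*s^2 + 10*s + 14
(4) = -3*d^5 - 39*d^4 - 90*d^3 + 462*d^2 + 1245*d - 1575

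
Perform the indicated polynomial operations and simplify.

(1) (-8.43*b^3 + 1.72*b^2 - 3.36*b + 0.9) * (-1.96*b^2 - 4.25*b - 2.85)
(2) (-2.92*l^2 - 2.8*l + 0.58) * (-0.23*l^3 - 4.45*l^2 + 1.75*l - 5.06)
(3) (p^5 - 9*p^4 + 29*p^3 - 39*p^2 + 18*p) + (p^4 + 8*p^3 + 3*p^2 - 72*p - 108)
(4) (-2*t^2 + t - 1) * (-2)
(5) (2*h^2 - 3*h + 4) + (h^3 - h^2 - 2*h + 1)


(1) = 16.5228*b^5 + 32.4563*b^4 + 23.3011*b^3 + 7.614*b^2 + 5.751*b - 2.565
(2) = 0.6716*l^5 + 13.638*l^4 + 7.2166*l^3 + 7.2942*l^2 + 15.183*l - 2.9348
(3) = p^5 - 8*p^4 + 37*p^3 - 36*p^2 - 54*p - 108
(4) = 4*t^2 - 2*t + 2
(5) = h^3 + h^2 - 5*h + 5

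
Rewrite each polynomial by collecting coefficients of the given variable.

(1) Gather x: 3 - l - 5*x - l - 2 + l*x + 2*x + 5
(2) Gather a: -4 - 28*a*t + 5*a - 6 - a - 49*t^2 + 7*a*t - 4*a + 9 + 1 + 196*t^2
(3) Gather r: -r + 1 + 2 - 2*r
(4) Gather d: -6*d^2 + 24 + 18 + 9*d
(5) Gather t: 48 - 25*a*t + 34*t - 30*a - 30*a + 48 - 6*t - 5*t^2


(1) = -2*l + x*(l - 3) + 6
(2) = -21*a*t + 147*t^2
(3) = 3 - 3*r
(4) = -6*d^2 + 9*d + 42
(5) = -60*a - 5*t^2 + t*(28 - 25*a) + 96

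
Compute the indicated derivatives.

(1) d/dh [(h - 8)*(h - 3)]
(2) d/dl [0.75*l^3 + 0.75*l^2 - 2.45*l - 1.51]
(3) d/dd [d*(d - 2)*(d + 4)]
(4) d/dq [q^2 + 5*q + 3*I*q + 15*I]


(1) = 2*h - 11
(2) = 2.25*l^2 + 1.5*l - 2.45
(3) = 3*d^2 + 4*d - 8
(4) = 2*q + 5 + 3*I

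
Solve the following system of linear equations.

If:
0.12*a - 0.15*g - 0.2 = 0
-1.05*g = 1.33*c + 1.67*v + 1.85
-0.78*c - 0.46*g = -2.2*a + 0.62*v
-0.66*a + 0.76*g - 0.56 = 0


Then:
a = -30.26
c = -223.90
g = -25.54
v = 193.26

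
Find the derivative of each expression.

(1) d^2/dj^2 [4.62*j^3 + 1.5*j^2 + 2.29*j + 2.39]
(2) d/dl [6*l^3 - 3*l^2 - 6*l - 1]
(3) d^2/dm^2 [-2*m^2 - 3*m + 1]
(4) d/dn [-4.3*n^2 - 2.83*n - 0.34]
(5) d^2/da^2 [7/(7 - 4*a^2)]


(1) = 27.72*j + 3.0
(2) = 18*l^2 - 6*l - 6
(3) = -4
(4) = -8.6*n - 2.83
(5) = 56*(-12*a^2 - 7)/(4*a^2 - 7)^3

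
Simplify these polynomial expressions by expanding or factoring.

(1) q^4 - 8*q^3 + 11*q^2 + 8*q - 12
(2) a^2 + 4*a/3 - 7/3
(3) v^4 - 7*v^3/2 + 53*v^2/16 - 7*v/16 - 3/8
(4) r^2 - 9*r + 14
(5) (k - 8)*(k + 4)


(1) = (q - 6)*(q - 2)*(q - 1)*(q + 1)
(2) = (a - 1)*(a + 7/3)
(3) = (v - 2)*(v - 1)*(v - 3/4)*(v + 1/4)
(4) = (r - 7)*(r - 2)
(5) = k^2 - 4*k - 32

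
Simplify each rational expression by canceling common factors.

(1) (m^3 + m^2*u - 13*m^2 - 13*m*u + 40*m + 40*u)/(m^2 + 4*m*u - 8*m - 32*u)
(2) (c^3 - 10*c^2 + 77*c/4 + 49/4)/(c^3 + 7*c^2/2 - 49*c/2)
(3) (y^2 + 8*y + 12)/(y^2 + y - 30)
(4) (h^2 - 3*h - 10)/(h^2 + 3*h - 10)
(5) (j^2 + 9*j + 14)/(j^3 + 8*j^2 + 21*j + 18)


(1) = (m^2 + m*u - 5*m - 5*u)/(m + 4*u)
(2) = (2*c^2 - 13*c - 7)/(2*c^2 + 14*c)
(3) = (y + 2)/(y - 5)
(4) = (h^2 - 3*h - 10)/(h^2 + 3*h - 10)
(5) = (j + 7)/(j^2 + 6*j + 9)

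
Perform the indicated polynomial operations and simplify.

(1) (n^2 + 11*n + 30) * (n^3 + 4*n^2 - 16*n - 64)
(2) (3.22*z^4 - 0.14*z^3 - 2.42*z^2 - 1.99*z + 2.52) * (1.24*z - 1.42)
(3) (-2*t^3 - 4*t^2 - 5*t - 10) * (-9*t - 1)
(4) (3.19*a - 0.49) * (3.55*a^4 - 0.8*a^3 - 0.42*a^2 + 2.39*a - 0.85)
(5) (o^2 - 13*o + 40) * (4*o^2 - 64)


(1) = n^5 + 15*n^4 + 58*n^3 - 120*n^2 - 1184*n - 1920
(2) = 3.9928*z^5 - 4.746*z^4 - 2.802*z^3 + 0.9688*z^2 + 5.9506*z - 3.5784
(3) = 18*t^4 + 38*t^3 + 49*t^2 + 95*t + 10
(4) = 11.3245*a^5 - 4.2915*a^4 - 0.9478*a^3 + 7.8299*a^2 - 3.8826*a + 0.4165
(5) = 4*o^4 - 52*o^3 + 96*o^2 + 832*o - 2560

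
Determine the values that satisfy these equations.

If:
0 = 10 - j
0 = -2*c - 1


Then:
c = -1/2
j = 10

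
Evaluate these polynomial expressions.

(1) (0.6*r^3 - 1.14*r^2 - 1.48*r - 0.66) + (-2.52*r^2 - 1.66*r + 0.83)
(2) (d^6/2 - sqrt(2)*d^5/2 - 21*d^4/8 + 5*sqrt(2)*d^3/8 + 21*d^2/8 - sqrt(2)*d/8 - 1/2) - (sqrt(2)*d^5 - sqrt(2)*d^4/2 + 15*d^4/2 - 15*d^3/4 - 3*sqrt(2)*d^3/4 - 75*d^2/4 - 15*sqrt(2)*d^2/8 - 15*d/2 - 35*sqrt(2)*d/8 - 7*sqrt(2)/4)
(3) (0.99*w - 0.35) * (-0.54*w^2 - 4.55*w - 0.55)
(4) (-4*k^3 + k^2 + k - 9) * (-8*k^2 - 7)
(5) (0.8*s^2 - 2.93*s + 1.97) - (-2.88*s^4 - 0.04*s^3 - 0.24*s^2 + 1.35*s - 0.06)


(1) = 0.6*r^3 - 3.66*r^2 - 3.14*r + 0.17
(2) = d^6/2 - 3*sqrt(2)*d^5/2 - 81*d^4/8 + sqrt(2)*d^4/2 + 11*sqrt(2)*d^3/8 + 15*d^3/4 + 15*sqrt(2)*d^2/8 + 171*d^2/8 + 17*sqrt(2)*d/4 + 15*d/2 - 1/2 + 7*sqrt(2)/4
(3) = -0.5346*w^3 - 4.3155*w^2 + 1.048*w + 0.1925
(4) = 32*k^5 - 8*k^4 + 20*k^3 + 65*k^2 - 7*k + 63
(5) = 2.88*s^4 + 0.04*s^3 + 1.04*s^2 - 4.28*s + 2.03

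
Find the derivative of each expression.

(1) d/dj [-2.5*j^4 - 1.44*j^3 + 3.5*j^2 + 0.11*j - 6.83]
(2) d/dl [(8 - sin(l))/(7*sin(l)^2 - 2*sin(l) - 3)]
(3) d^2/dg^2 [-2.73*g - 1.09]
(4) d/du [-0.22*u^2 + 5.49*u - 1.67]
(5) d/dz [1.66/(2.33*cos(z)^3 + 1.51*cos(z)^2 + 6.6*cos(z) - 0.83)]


(1) = -10.0*j^3 - 4.32*j^2 + 7.0*j + 0.11
(2) = (7*sin(l)^2 - 112*sin(l) + 19)*cos(l)/(7*sin(l)^2 - 2*sin(l) - 3)^2
(3) = 0
(4) = 5.49 - 0.44*u
(5) = (11.6034*cos(z)^2 + 5.0132*cos(z) + 10.956)*sin(z)/(2.33*cos(z)^3 + 1.51*cos(z)^2 + 6.6*cos(z) - 0.83)^2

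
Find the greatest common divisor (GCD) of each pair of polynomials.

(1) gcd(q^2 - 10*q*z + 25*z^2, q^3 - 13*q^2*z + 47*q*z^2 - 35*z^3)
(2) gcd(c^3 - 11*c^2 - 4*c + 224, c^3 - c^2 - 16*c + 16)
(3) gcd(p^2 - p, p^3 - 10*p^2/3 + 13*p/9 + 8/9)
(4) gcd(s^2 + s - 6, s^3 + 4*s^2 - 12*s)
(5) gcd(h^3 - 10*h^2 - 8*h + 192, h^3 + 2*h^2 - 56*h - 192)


(1) = gcd((q - 5*z)^2, (q - 7*z)*(q - 5*z)*(q - z)) = -q + 5*z
(2) = c + 4
(3) = gcd(p*(p - 1), (p - 8/3)*(p - 1)*(p + 1/3)) = p - 1
(4) = s - 2
(5) = h^2 - 4*h - 32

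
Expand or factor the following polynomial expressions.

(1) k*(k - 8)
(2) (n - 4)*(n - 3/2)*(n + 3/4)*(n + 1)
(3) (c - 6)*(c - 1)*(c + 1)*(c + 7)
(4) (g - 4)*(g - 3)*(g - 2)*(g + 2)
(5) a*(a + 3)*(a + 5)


(1) = k^2 - 8*k
(2) = n^4 - 15*n^3/4 - 23*n^2/8 + 51*n/8 + 9/2
(3) = c^4 + c^3 - 43*c^2 - c + 42
(4) = g^4 - 7*g^3 + 8*g^2 + 28*g - 48
(5) = a^3 + 8*a^2 + 15*a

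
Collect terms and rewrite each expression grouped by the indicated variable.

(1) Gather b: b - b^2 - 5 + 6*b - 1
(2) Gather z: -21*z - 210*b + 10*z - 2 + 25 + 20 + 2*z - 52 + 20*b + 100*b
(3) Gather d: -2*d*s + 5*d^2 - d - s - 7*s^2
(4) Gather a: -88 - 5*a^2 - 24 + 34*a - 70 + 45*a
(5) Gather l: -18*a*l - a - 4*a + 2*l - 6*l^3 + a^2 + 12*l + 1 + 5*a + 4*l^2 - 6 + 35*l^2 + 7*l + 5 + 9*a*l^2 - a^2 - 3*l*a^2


(1) = -b^2 + 7*b - 6
(2) = -90*b - 9*z - 9
(3) = 5*d^2 + d*(-2*s - 1) - 7*s^2 - s
(4) = -5*a^2 + 79*a - 182
(5) = -6*l^3 + l^2*(9*a + 39) + l*(-3*a^2 - 18*a + 21)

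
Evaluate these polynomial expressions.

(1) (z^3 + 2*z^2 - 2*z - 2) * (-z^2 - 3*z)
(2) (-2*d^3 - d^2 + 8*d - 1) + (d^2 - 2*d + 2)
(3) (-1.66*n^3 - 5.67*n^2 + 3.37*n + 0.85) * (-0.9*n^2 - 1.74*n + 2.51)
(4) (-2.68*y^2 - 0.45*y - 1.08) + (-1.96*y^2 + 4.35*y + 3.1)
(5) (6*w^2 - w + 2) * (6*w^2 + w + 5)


(1) = -z^5 - 5*z^4 - 4*z^3 + 8*z^2 + 6*z
(2) = -2*d^3 + 6*d + 1
(3) = 1.494*n^5 + 7.9914*n^4 + 2.6662*n^3 - 20.8605*n^2 + 6.9797*n + 2.1335
(4) = -4.64*y^2 + 3.9*y + 2.02
(5) = 36*w^4 + 41*w^2 - 3*w + 10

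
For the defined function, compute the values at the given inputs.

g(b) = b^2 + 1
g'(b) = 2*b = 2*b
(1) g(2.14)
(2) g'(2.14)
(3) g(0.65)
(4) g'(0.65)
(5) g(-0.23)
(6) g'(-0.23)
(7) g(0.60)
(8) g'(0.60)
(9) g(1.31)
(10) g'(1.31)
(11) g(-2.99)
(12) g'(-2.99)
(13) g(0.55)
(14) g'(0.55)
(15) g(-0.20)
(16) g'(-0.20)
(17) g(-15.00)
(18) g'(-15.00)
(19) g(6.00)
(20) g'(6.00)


(1) = 5.58
(2) = 4.28
(3) = 1.42
(4) = 1.30
(5) = 1.05
(6) = -0.46
(7) = 1.36
(8) = 1.20
(9) = 2.72
(10) = 2.62
(11) = 9.94
(12) = -5.98
(13) = 1.30
(14) = 1.10
(15) = 1.04
(16) = -0.40
(17) = 226.00
(18) = -30.00
(19) = 37.00
(20) = 12.00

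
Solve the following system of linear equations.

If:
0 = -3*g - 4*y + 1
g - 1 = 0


Then:
g = 1
y = -1/2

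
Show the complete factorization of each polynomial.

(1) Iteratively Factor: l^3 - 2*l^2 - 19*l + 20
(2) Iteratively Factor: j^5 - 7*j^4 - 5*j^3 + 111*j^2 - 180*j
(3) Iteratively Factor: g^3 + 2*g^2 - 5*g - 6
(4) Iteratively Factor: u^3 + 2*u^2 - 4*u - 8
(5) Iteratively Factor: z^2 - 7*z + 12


(1) = (l + 4)*(l^2 - 6*l + 5) = (l - 1)*(l + 4)*(l - 5)
(2) = (j + 4)*(j^4 - 11*j^3 + 39*j^2 - 45*j) = (j - 5)*(j + 4)*(j^3 - 6*j^2 + 9*j) = j*(j - 5)*(j + 4)*(j^2 - 6*j + 9) = j*(j - 5)*(j - 3)*(j + 4)*(j - 3)
(3) = (g - 2)*(g^2 + 4*g + 3) = (g - 2)*(g + 1)*(g + 3)
(4) = (u + 2)*(u^2 - 4) = (u - 2)*(u + 2)*(u + 2)
(5) = (z - 4)*(z - 3)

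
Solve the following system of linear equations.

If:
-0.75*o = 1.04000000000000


Then:
o = -1.39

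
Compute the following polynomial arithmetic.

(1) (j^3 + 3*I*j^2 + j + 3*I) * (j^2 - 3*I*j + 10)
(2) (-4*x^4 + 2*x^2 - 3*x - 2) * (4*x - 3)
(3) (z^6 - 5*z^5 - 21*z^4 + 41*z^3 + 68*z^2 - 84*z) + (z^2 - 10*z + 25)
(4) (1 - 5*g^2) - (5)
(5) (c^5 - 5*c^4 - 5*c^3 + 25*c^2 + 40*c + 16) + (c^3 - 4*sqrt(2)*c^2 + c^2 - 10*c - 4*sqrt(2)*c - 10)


(1) = j^5 + 20*j^3 + 30*I*j^2 + 19*j + 30*I
(2) = -16*x^5 + 12*x^4 + 8*x^3 - 18*x^2 + x + 6
(3) = z^6 - 5*z^5 - 21*z^4 + 41*z^3 + 69*z^2 - 94*z + 25
(4) = -5*g^2 - 4
(5) = c^5 - 5*c^4 - 4*c^3 - 4*sqrt(2)*c^2 + 26*c^2 - 4*sqrt(2)*c + 30*c + 6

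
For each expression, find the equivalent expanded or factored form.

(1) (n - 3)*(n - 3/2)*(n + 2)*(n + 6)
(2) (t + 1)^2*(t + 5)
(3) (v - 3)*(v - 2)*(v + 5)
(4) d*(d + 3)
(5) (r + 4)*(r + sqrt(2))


(1) = n^4 + 7*n^3/2 - 39*n^2/2 - 18*n + 54
(2) = t^3 + 7*t^2 + 11*t + 5
(3) = v^3 - 19*v + 30
(4) = d^2 + 3*d
(5) = r^2 + sqrt(2)*r + 4*r + 4*sqrt(2)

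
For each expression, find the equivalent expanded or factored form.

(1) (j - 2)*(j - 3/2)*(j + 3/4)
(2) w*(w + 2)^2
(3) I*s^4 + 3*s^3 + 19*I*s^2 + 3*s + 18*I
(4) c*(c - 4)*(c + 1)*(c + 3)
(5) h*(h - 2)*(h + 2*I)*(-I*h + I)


(1) = j^3 - 11*j^2/4 + 3*j/8 + 9/4
(2) = w^3 + 4*w^2 + 4*w
(3) = (s - 6*I)*(s + I)*(s + 3*I)*(I*s + 1)
(4) = c^4 - 13*c^2 - 12*c
(5) = -I*h^4 + 2*h^3 + 3*I*h^3 - 6*h^2 - 2*I*h^2 + 4*h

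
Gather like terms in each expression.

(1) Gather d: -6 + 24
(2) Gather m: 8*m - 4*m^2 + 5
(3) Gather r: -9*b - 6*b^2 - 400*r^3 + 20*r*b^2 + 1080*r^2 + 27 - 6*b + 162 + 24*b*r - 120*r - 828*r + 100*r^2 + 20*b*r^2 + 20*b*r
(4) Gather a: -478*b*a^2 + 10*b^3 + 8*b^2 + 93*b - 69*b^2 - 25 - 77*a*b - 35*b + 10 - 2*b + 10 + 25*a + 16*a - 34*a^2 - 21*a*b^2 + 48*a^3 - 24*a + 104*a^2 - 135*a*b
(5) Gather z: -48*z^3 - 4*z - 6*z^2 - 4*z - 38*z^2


(1) = 18
(2) = -4*m^2 + 8*m + 5
(3) = -6*b^2 - 15*b - 400*r^3 + r^2*(20*b + 1180) + r*(20*b^2 + 44*b - 948) + 189
(4) = 48*a^3 + a^2*(70 - 478*b) + a*(-21*b^2 - 212*b + 17) + 10*b^3 - 61*b^2 + 56*b - 5
(5) = -48*z^3 - 44*z^2 - 8*z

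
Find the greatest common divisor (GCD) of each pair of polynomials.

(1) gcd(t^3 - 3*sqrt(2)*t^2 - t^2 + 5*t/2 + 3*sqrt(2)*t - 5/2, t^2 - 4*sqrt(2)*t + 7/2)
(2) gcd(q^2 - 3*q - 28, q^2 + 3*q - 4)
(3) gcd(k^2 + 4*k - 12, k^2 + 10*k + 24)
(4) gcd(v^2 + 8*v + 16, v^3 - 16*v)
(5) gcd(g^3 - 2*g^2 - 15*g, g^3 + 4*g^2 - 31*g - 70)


(1) = gcd((t - 1)*(t - 5*sqrt(2)/2)*(t - sqrt(2)/2), (t - 7*sqrt(2)/2)*(t - sqrt(2)/2)) = t - sqrt(2)/2
(2) = q + 4
(3) = gcd((k - 2)*(k + 6), (k + 4)*(k + 6)) = k + 6
(4) = v + 4
(5) = gcd(g*(g - 5)*(g + 3), (g - 5)*(g + 2)*(g + 7)) = g - 5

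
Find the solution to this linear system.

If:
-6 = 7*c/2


Then:
c = -12/7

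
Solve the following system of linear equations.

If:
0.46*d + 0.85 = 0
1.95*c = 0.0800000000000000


Then:
c = 0.04
d = -1.85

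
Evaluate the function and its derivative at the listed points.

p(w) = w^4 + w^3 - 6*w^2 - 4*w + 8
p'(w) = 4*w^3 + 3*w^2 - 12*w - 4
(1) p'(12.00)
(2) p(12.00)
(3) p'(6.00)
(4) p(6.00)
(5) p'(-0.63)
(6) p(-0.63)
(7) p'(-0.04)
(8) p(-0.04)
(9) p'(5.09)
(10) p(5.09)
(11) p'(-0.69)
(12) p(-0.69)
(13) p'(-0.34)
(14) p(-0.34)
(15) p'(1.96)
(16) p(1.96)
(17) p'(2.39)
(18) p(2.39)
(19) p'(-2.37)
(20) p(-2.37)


(1) = 7196.00
(2) = 21560.00
(3) = 896.00
(4) = 1280.00
(5) = 3.75
(6) = 8.05
(7) = -3.52
(8) = 8.15
(9) = 540.13
(10) = 635.29
(11) = 4.39
(12) = 7.80
(13) = 0.27
(14) = 8.64
(15) = 14.12
(16) = -0.60
(17) = 39.06
(18) = 10.45
(19) = -11.96
(20) = 2.02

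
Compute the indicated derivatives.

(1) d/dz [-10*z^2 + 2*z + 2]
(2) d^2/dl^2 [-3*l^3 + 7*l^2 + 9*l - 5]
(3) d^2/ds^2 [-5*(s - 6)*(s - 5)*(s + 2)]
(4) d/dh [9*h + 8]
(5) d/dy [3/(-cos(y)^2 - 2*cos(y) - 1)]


(1) = 2 - 20*z
(2) = 14 - 18*l
(3) = 90 - 30*s
(4) = 9
(5) = -6*sin(y)/(cos(y) + 1)^3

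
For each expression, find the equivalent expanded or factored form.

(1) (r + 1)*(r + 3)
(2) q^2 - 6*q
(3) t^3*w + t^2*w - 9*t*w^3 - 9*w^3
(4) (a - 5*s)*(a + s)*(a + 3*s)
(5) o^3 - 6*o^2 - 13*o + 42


(1) = r^2 + 4*r + 3
(2) = q*(q - 6)
(3) = (t - 3*w)*(t + 3*w)*(t*w + w)
(4) = a^3 - a^2*s - 17*a*s^2 - 15*s^3
(5) = (o - 7)*(o - 2)*(o + 3)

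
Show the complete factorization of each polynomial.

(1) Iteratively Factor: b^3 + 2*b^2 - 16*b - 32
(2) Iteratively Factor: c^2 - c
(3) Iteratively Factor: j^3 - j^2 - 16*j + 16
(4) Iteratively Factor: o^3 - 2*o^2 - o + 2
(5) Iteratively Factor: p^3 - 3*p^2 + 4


(1) = (b + 4)*(b^2 - 2*b - 8) = (b - 4)*(b + 4)*(b + 2)
(2) = (c)*(c - 1)
(3) = (j - 4)*(j^2 + 3*j - 4) = (j - 4)*(j + 4)*(j - 1)
(4) = (o - 1)*(o^2 - o - 2) = (o - 1)*(o + 1)*(o - 2)
(5) = (p - 2)*(p^2 - p - 2) = (p - 2)^2*(p + 1)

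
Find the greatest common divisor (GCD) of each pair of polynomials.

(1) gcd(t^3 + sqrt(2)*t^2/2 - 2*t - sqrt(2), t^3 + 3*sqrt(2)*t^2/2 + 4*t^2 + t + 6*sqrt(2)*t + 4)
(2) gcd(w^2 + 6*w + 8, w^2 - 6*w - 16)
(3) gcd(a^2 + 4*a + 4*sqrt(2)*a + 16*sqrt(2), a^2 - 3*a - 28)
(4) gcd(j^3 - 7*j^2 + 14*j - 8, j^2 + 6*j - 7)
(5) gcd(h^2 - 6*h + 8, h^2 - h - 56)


(1) = gcd((t - sqrt(2))*(t + sqrt(2)/2)*(t + sqrt(2)), (t + 4)*(t + sqrt(2)/2)*(t + sqrt(2))) = t^2 + 3*sqrt(2)*t/2 + 1
(2) = gcd((w + 2)*(w + 4), (w - 8)*(w + 2)) = w + 2
(3) = gcd((a + 4)*(a + 4*sqrt(2)), (a - 7)*(a + 4)) = a + 4
(4) = j - 1
(5) = 1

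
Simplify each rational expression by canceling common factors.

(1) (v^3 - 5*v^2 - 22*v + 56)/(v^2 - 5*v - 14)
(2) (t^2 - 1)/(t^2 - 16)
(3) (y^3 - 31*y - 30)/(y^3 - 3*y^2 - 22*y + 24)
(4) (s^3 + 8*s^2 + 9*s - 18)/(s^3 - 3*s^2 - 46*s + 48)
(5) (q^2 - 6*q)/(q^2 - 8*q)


(1) = (v^2 + 2*v - 8)/(v + 2)
(2) = (t^2 - 1)/(t^2 - 16)
(3) = (y^2 + 6*y + 5)/(y^2 + 3*y - 4)
(4) = (s + 3)/(s - 8)
(5) = (q - 6)/(q - 8)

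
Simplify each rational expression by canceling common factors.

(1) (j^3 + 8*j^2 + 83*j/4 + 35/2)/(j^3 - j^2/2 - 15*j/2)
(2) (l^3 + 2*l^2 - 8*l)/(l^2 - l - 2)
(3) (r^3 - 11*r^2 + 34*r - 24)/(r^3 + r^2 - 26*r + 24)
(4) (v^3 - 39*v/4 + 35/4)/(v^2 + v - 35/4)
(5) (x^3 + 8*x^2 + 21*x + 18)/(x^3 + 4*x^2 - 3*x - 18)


(1) = (2*j^2 + 11*j + 14)/(2*j^2 - 6*j)
(2) = (l^2 + 4*l)/(l + 1)
(3) = (r - 6)/(r + 6)
(4) = v - 1
(5) = (x + 2)/(x - 2)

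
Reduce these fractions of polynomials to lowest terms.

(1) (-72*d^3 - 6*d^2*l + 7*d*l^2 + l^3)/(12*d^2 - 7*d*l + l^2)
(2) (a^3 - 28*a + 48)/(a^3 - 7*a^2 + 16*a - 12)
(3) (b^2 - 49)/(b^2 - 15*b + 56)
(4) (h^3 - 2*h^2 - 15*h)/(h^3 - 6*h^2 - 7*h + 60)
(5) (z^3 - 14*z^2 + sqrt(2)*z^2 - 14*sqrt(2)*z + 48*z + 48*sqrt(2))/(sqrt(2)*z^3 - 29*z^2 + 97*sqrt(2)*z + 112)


(1) = (-24*d^2 - 10*d*l - l^2)/(4*d - l)
(2) = (a^2 + 2*a - 24)/(a^2 - 5*a + 6)
(3) = (b + 7)/(b - 8)
(4) = h/(h - 4)
(5) = (z^3 + z^2*(-14 + sqrt(2)) + z*(48 - 14*sqrt(2)) + 48*sqrt(2))/(sqrt(2)*z^3 - 29*z^2 + 97*sqrt(2)*z + 112)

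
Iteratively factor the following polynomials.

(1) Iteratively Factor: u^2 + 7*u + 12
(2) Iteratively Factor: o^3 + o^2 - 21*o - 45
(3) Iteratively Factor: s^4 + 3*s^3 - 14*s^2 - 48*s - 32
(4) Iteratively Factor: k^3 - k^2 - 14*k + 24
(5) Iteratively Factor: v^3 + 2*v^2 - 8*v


(1) = (u + 3)*(u + 4)
(2) = (o + 3)*(o^2 - 2*o - 15) = (o + 3)^2*(o - 5)
(3) = (s - 4)*(s^3 + 7*s^2 + 14*s + 8) = (s - 4)*(s + 1)*(s^2 + 6*s + 8) = (s - 4)*(s + 1)*(s + 4)*(s + 2)
(4) = (k + 4)*(k^2 - 5*k + 6) = (k - 3)*(k + 4)*(k - 2)
(5) = (v)*(v^2 + 2*v - 8) = v*(v - 2)*(v + 4)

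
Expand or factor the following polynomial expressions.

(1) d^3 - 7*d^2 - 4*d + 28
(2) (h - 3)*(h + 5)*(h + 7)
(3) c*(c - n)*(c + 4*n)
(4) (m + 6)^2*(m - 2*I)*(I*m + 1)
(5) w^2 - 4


(1) = (d - 7)*(d - 2)*(d + 2)
(2) = h^3 + 9*h^2 - h - 105
(3) = c^3 + 3*c^2*n - 4*c*n^2
(4) = I*m^4 + 3*m^3 + 12*I*m^3 + 36*m^2 + 34*I*m^2 + 108*m - 24*I*m - 72*I
(5) = (w - 2)*(w + 2)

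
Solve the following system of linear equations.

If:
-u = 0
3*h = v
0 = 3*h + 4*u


Then:
h = 0
u = 0
v = 0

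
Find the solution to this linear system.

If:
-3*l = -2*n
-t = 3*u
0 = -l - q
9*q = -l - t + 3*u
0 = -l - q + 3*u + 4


Then:
l = 1
n = 3/2
q = -1
t = 4
u = -4/3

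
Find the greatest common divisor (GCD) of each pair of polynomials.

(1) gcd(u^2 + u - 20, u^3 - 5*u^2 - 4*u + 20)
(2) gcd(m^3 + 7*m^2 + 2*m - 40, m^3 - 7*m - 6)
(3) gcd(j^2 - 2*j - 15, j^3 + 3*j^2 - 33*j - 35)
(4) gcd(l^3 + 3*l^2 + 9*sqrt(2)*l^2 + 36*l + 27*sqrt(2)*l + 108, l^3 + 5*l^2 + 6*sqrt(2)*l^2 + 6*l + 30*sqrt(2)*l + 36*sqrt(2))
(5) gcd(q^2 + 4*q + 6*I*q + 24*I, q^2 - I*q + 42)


(1) = 1
(2) = 1
(3) = j - 5
(4) = gcd((l + 3)*(l + 3*sqrt(2))*(l + 6*sqrt(2)), (l + 2)*(l + 3)*(l + 6*sqrt(2))) = l^2 + l*(3 + 6*sqrt(2)) + 18*sqrt(2)
(5) = q + 6*I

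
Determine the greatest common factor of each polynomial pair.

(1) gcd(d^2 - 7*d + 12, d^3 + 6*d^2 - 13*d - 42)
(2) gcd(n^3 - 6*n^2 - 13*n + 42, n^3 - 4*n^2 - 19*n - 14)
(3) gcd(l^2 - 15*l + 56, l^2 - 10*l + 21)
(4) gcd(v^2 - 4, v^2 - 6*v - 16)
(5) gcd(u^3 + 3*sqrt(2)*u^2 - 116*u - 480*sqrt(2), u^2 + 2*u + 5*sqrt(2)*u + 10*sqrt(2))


(1) = d - 3
(2) = n - 7
(3) = gcd((l - 8)*(l - 7), (l - 7)*(l - 3)) = l - 7
(4) = v + 2
(5) = gcd((u - 8*sqrt(2))*(u + 5*sqrt(2))*(u + 6*sqrt(2)), (u + 2)*(u + 5*sqrt(2))) = u + 5*sqrt(2)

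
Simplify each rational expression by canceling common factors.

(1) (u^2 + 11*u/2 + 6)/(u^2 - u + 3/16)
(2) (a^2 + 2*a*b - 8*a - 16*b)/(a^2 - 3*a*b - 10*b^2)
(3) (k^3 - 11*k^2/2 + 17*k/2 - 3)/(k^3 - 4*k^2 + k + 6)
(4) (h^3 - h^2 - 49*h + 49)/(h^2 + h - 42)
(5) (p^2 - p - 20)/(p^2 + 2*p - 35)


(1) = (16*u^2 + 88*u + 96)/(16*u^2 - 16*u + 3)
(2) = (a - 8)/(a - 5*b)
(3) = (2*k - 1)/(2*k + 2)
(4) = (h^2 - 8*h + 7)/(h - 6)
(5) = (p + 4)/(p + 7)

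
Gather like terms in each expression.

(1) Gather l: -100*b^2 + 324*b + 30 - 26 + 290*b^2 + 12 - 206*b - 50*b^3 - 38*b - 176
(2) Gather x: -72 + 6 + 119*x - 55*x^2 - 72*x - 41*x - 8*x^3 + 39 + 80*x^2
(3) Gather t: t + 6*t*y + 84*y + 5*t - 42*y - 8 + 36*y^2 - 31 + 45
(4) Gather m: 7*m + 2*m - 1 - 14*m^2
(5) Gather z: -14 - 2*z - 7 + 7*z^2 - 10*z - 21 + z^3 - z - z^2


(1) = -50*b^3 + 190*b^2 + 80*b - 160
(2) = -8*x^3 + 25*x^2 + 6*x - 27
(3) = t*(6*y + 6) + 36*y^2 + 42*y + 6
(4) = -14*m^2 + 9*m - 1
(5) = z^3 + 6*z^2 - 13*z - 42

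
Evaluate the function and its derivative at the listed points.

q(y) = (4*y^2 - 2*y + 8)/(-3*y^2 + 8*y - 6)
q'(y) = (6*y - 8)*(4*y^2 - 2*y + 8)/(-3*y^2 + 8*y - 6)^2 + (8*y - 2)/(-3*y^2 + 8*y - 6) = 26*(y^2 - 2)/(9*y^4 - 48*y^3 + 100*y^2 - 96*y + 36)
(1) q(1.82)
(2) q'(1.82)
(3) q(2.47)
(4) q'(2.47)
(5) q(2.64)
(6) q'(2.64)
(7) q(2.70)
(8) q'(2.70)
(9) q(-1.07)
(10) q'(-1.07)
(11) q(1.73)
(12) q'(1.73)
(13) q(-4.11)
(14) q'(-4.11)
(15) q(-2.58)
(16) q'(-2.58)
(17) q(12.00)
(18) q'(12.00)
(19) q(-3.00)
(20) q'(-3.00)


(1) = -12.79
(2) = 17.99
(3) = -6.05
(4) = 5.17
(5) = -5.29
(6) = 3.86
(7) = -5.07
(8) = 3.50
(9) = -0.82
(10) = -0.07
(11) = -14.50
(12) = 19.91
(13) = -0.94
(14) = 0.05
(15) = -0.85
(16) = 0.06
(17) = -1.64
(18) = 0.03
(19) = -0.88
(20) = 0.06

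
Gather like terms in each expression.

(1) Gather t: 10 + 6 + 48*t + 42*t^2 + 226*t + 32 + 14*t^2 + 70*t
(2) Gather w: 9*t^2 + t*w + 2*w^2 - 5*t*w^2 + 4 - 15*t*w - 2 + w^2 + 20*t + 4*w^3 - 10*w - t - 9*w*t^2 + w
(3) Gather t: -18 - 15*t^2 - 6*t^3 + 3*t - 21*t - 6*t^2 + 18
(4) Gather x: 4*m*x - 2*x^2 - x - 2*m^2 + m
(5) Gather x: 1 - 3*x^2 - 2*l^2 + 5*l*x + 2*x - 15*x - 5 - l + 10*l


(1) = 56*t^2 + 344*t + 48
(2) = 9*t^2 + 19*t + 4*w^3 + w^2*(3 - 5*t) + w*(-9*t^2 - 14*t - 9) + 2
(3) = -6*t^3 - 21*t^2 - 18*t
(4) = -2*m^2 + m - 2*x^2 + x*(4*m - 1)
(5) = -2*l^2 + 9*l - 3*x^2 + x*(5*l - 13) - 4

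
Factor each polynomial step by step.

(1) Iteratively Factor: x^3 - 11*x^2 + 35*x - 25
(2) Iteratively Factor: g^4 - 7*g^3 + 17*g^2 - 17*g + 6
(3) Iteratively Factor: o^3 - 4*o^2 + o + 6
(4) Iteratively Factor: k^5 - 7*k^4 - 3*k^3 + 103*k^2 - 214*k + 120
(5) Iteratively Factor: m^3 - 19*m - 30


(1) = (x - 5)*(x^2 - 6*x + 5) = (x - 5)^2*(x - 1)
(2) = (g - 1)*(g^3 - 6*g^2 + 11*g - 6) = (g - 3)*(g - 1)*(g^2 - 3*g + 2) = (g - 3)*(g - 2)*(g - 1)*(g - 1)
(3) = (o + 1)*(o^2 - 5*o + 6) = (o - 2)*(o + 1)*(o - 3)
(4) = (k - 5)*(k^4 - 2*k^3 - 13*k^2 + 38*k - 24) = (k - 5)*(k - 2)*(k^3 - 13*k + 12) = (k - 5)*(k - 2)*(k + 4)*(k^2 - 4*k + 3) = (k - 5)*(k - 3)*(k - 2)*(k + 4)*(k - 1)
(5) = (m + 2)*(m^2 - 2*m - 15) = (m + 2)*(m + 3)*(m - 5)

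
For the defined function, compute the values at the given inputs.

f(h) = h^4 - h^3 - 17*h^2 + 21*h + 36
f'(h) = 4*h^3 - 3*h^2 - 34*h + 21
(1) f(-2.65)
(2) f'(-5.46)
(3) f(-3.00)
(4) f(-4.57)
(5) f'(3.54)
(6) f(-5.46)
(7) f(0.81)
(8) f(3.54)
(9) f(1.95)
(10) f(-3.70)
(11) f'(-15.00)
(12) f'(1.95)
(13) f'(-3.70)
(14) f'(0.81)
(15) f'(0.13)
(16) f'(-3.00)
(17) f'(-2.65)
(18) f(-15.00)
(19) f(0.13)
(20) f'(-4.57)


(1) = -71.11
(2) = -533.88
(3) = -72.00
(4) = 116.61
(5) = 40.49
(6) = 466.05
(7) = 41.76
(8) = 9.98
(9) = 19.35
(10) = -36.36
(11) = -13644.00
(12) = -27.05
(13) = -96.88
(14) = -6.38
(15) = 16.54
(16) = -12.00
(17) = 15.59
(18) = 49896.00
(19) = 38.44
(20) = -268.05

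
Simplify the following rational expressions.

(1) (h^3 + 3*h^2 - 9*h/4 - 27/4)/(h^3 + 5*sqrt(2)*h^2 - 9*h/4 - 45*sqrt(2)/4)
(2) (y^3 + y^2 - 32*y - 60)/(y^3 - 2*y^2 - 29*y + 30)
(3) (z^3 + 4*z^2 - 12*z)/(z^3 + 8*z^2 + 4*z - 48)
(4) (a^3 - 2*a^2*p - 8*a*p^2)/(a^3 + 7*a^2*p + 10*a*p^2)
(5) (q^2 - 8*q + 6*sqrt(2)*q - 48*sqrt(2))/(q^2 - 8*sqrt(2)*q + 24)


(1) = (16*h + 48)/(16*h + 80*sqrt(2))
(2) = (y + 2)/(y - 1)
(3) = z/(z + 4)
(4) = (a - 4*p)/(a + 5*p)
(5) = (q^2 + q*(-8 + 6*sqrt(2)) - 48*sqrt(2))/(q^2 - 8*sqrt(2)*q + 24)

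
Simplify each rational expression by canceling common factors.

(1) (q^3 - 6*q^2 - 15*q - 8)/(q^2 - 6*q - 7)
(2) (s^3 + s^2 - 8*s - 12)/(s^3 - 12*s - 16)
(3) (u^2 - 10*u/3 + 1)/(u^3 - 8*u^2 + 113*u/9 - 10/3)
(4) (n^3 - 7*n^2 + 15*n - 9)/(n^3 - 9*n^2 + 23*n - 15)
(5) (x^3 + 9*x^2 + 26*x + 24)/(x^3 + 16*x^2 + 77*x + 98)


(1) = (q^2 - 7*q - 8)/(q - 7)
(2) = (s - 3)/(s - 4)
(3) = (3*u - 9)/(3*u^2 - 23*u + 30)
(4) = (n - 3)/(n - 5)
(5) = (x^2 + 7*x + 12)/(x^2 + 14*x + 49)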